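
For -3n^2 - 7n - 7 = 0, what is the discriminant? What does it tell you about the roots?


D = b^2 - 4ac = (-7)^2 - 4(-3)(-7) = 49 - 84 = -35
Since D < 0: two complex conjugate roots (no real roots)


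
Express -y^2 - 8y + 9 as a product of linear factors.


Roots satisfy r1 + r2 = -b/a = -8 and r1*r2 = c/a = -9.
So r1 = -9, r2 = 1.
-y^2 - 8y + 9 = -(y - r1)(y - r2) = -(y + 9)(y - 1)


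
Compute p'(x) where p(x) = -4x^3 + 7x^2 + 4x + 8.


Apply the power rule term by term:
  d/dx(-4x^3) = -12x^2
  d/dx(7x^2) = 14x
  d/dx(4x) = 4
  d/dx(8) = 0
p'(x) = -12x^2 + 14x + 4


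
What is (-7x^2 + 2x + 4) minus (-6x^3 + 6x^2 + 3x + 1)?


Distribute the minus sign:
  (-7x^2 + 2x + 4)
- (-6x^3 + 6x^2 + 3x + 1)
Negate second polynomial: 6x^3 - 6x^2 - 3x - 1
Add: 6x^3 - 13x^2 - x + 3


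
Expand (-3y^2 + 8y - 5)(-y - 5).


Distribute each term of the first polynomial:
  (-3y^2)(-y - 5) = 3y^3 + 15y^2
  (8y)(-y - 5) = -8y^2 - 40y
  (-5)(-y - 5) = 5y + 25
Sum: 3y^3 + 7y^2 - 35y + 25


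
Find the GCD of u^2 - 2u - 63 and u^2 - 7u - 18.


Factor each:
  u^2 - 2u - 63 = (u - 9)(u + 7)
  u^2 - 7u - 18 = (u - 9)(u + 2)
Common monic factor: u - 9


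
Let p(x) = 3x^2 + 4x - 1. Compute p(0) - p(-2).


p(0) = -1
p(-2) = 3
p(0) - p(-2) = -1 - 3 = -4


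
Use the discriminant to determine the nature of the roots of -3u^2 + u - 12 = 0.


D = b^2 - 4ac = (1)^2 - 4(-3)(-12) = 1 - 144 = -143
Since D < 0: two complex conjugate roots (no real roots)


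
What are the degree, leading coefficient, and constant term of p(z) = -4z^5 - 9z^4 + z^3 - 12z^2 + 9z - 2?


Highest power of z is 5, with coefficient -4. Constant term is -2.
Degree = 5, leading coefficient = -4, constant term = -2


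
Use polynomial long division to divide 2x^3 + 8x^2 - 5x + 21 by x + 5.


(2x^3 + 8x^2 - 5x + 21) / (x + 5)
Step 1: 2x^2 * (x + 5) = 2x^3 + 10x^2; subtract.
Step 2: -2x * (x + 5) = -2x^2 - 10x; subtract.
Step 3: 5 * (x + 5) = 5x + 25; subtract.
Quotient: 2x^2 - 2x + 5, Remainder: -4


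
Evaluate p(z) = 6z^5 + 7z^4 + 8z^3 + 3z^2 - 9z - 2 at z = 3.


Using direct substitution:
  6 * (3)^5 = 1458
  7 * (3)^4 = 567
  8 * (3)^3 = 216
  3 * (3)^2 = 27
  -9 * (3)^1 = -27
  constant: -2
Sum = 1458 + 567 + 216 + 27 - 27 - 2 = 2239


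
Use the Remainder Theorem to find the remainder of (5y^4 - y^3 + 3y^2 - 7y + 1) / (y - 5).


By the Remainder Theorem, the remainder equals p(5):
  5*(5)^4 = 3125
  -1*(5)^3 = -125
  3*(5)^2 = 75
  -7*(5)^1 = -35
  constant: 1
Sum: 3125 - 125 + 75 - 35 + 1 = 3041


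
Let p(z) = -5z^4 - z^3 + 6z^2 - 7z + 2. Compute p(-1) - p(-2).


p(-1) = 11
p(-2) = -32
p(-1) - p(-2) = 11 + 32 = 43


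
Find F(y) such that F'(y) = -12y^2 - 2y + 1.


Reverse power rule on each term:
  ∫ -12y^2 dy = -4y^3
  ∫ -2y dy = -y^2
  ∫ 1 dy = y
F(y) = -4y^3 - y^2 + y + C


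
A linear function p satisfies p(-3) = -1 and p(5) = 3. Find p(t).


p(t) = mt + b. Using p(-3)=-1, p(5)=3:
m = (-1 - 3)/(-3 - 5) = -4/-8 = 1/2
b = -1 - m*(-3) = -1 + 3/2 = 1/2
p(t) = (1/2)t + (1/2)


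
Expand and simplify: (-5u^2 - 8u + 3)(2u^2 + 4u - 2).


Distribute each term of the first polynomial:
  (-5u^2)(2u^2 + 4u - 2) = -10u^4 - 20u^3 + 10u^2
  (-8u)(2u^2 + 4u - 2) = -16u^3 - 32u^2 + 16u
  (3)(2u^2 + 4u - 2) = 6u^2 + 12u - 6
Sum: -10u^4 - 36u^3 - 16u^2 + 28u - 6


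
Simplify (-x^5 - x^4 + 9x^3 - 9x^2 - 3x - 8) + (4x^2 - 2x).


Align terms by degree and add:
  -x^5 - x^4 + 9x^3 - 9x^2 - 3x - 8
+ 4x^2 - 2x
= -x^5 - x^4 + 9x^3 - 5x^2 - 5x - 8


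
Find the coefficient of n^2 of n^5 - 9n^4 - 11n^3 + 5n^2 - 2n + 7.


Read off the coefficient of n^2: 5


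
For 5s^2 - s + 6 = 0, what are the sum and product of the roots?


For as^2+bs+c=0: sum = -b/a, product = c/a.
a=5, b=-1, c=6
Sum = -(-1)/5 = 1/5
Product = (6)/5 = 6/5


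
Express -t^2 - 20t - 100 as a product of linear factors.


Roots satisfy r1 + r2 = -b/a = -20 and r1*r2 = c/a = 100.
So r1 = -10, r2 = -10.
-t^2 - 20t - 100 = -(t - r1)(t - r2) = -(t + 10)(t + 10)


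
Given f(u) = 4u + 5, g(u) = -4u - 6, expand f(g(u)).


Substitute g(u) into f:
f(g(u)) = 4*(-4u - 6) + 5
Expand and combine: -16u - 19


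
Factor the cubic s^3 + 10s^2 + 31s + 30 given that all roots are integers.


Try integer roots (divisors of 30). s=-2: p(-2)=0.
Divide out (s + 2): quotient is s^2 + 8s + 15.
Factor the quadratic: (s + 3)(s + 5)
Result: (s + 2)(s + 3)(s + 5)


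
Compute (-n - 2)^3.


Expand (-n - 2)^3 by repeated multiplication:
  (-n - 2)^2 = n^2 + 4n + 4
= -n^3 - 6n^2 - 12n - 8


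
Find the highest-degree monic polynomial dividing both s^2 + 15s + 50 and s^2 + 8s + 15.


Factor each:
  s^2 + 15s + 50 = (s + 5)(s + 10)
  s^2 + 8s + 15 = (s + 5)(s + 3)
Common monic factor: s + 5


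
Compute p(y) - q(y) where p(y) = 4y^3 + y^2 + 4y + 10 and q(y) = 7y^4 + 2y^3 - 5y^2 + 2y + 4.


Distribute the minus sign:
  (4y^3 + y^2 + 4y + 10)
- (7y^4 + 2y^3 - 5y^2 + 2y + 4)
Negate second polynomial: -7y^4 - 2y^3 + 5y^2 - 2y - 4
Add: -7y^4 + 2y^3 + 6y^2 + 2y + 6


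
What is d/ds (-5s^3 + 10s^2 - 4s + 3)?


Apply the power rule term by term:
  d/ds(-5s^3) = -15s^2
  d/ds(10s^2) = 20s
  d/ds(-4s) = -4
  d/ds(3) = 0
p'(s) = -15s^2 + 20s - 4


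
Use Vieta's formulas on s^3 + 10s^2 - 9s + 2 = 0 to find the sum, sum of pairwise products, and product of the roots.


Monic cubic s^3+bs^2+cs+d=0: sum=-b, pairwise sum=c, product=-d.
b=10, c=-9, d=2
r1+r2+r3 = -10
r1r2+r1r3+r2r3 = -9
r1r2r3 = -2


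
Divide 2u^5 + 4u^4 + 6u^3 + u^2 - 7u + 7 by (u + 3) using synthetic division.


Synthetic division with c = -3. Coefficients: 2, 4, 6, 1, -7, 7
Bring down 2.
  2 * -3 = -6; -6 + 4 = -2
  -2 * -3 = 6; 6 + 6 = 12
  12 * -3 = -36; -36 + 1 = -35
  -35 * -3 = 105; 105 - 7 = 98
  98 * -3 = -294; -294 + 7 = -287
Quotient: 2u^4 - 2u^3 + 12u^2 - 35u + 98, Remainder: -287


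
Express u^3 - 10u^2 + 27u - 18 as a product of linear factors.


Try integer roots (divisors of -18). u=6: p(6)=0.
Divide out (u - 6): quotient is u^2 - 4u + 3.
Factor the quadratic: (u - 3)(u - 1)
Result: (u - 6)(u - 3)(u - 1)


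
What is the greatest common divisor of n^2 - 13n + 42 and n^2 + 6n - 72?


Factor each:
  n^2 - 13n + 42 = (n - 6)(n - 7)
  n^2 + 6n - 72 = (n - 6)(n + 12)
Common monic factor: n - 6


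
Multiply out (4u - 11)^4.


Expand (4u - 11)^4 by repeated multiplication:
  (4u - 11)^2 = 16u^2 - 88u + 121
  (4u - 11)^3 = 64u^3 - 528u^2 + 1452u - 1331
= 256u^4 - 2816u^3 + 11616u^2 - 21296u + 14641


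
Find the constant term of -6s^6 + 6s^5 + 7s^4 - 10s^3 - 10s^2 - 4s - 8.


Read off the constant term: -8


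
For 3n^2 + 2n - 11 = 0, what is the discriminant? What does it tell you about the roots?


D = b^2 - 4ac = (2)^2 - 4(3)(-11) = 4 + 132 = 136
Since D > 0: two distinct irrational roots


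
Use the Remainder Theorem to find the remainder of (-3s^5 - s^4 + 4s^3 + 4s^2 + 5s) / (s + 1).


By the Remainder Theorem, the remainder equals p(-1):
  -3*(-1)^5 = 3
  -1*(-1)^4 = -1
  4*(-1)^3 = -4
  4*(-1)^2 = 4
  5*(-1)^1 = -5
  constant: 0
Sum: 3 - 1 - 4 + 4 - 5 + 0 = -3


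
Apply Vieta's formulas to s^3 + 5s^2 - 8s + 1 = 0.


Monic cubic s^3+bs^2+cs+d=0: sum=-b, pairwise sum=c, product=-d.
b=5, c=-8, d=1
r1+r2+r3 = -5
r1r2+r1r3+r2r3 = -8
r1r2r3 = -1


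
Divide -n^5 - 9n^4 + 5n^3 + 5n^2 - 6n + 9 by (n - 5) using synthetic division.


Synthetic division with c = 5. Coefficients: -1, -9, 5, 5, -6, 9
Bring down -1.
  -1 * 5 = -5; -5 - 9 = -14
  -14 * 5 = -70; -70 + 5 = -65
  -65 * 5 = -325; -325 + 5 = -320
  -320 * 5 = -1600; -1600 - 6 = -1606
  -1606 * 5 = -8030; -8030 + 9 = -8021
Quotient: -n^4 - 14n^3 - 65n^2 - 320n - 1606, Remainder: -8021


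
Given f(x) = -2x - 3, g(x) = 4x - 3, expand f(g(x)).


Substitute g(x) into f:
f(g(x)) = -2*(4x - 3) + (-3)
Expand and combine: -8x + 3


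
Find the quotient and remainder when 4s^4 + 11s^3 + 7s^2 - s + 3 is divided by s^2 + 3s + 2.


(4s^4 + 11s^3 + 7s^2 - s + 3) / (s^2 + 3s + 2)
Step 1: 4s^2 * (s^2 + 3s + 2) = 4s^4 + 12s^3 + 8s^2; subtract.
Step 2: -s * (s^2 + 3s + 2) = -s^3 - 3s^2 - 2s; subtract.
Step 3: 2 * (s^2 + 3s + 2) = 2s^2 + 6s + 4; subtract.
Quotient: 4s^2 - s + 2, Remainder: -5s - 1


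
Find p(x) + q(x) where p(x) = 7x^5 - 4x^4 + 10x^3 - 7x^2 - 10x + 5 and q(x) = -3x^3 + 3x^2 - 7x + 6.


Align terms by degree and add:
  7x^5 - 4x^4 + 10x^3 - 7x^2 - 10x + 5
  -3x^3 + 3x^2 - 7x + 6
= 7x^5 - 4x^4 + 7x^3 - 4x^2 - 17x + 11


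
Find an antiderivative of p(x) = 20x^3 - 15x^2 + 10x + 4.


Reverse power rule on each term:
  ∫ 20x^3 dx = 5x^4
  ∫ -15x^2 dx = -5x^3
  ∫ 10x dx = 5x^2
  ∫ 4 dx = 4x
F(x) = 5x^4 - 5x^3 + 5x^2 + 4x + C


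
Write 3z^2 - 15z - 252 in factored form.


Roots satisfy r1 + r2 = -b/a = 5 and r1*r2 = c/a = -84.
So r1 = -7, r2 = 12.
3z^2 - 15z - 252 = 3(z - r1)(z - r2) = 3(z + 7)(z - 12)


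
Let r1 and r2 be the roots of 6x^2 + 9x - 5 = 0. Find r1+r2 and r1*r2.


For ax^2+bx+c=0: sum = -b/a, product = c/a.
a=6, b=9, c=-5
Sum = -(9)/6 = -3/2
Product = (-5)/6 = -5/6


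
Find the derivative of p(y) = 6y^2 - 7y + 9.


Apply the power rule term by term:
  d/dy(6y^2) = 12y
  d/dy(-7y) = -7
  d/dy(9) = 0
p'(y) = 12y - 7


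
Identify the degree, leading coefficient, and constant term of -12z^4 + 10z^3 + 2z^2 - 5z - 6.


Highest power of z is 4, with coefficient -12. Constant term is -6.
Degree = 4, leading coefficient = -12, constant term = -6


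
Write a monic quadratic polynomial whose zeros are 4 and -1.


p(x) = (x - 4)(x + 1)
Expand: x^2 - 3x - 4


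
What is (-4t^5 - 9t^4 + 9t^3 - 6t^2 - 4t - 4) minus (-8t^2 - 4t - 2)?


Distribute the minus sign:
  (-4t^5 - 9t^4 + 9t^3 - 6t^2 - 4t - 4)
- (-8t^2 - 4t - 2)
Negate second polynomial: 8t^2 + 4t + 2
Add: -4t^5 - 9t^4 + 9t^3 + 2t^2 - 2


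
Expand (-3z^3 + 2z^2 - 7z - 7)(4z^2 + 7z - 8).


Distribute each term of the first polynomial:
  (-3z^3)(4z^2 + 7z - 8) = -12z^5 - 21z^4 + 24z^3
  (2z^2)(4z^2 + 7z - 8) = 8z^4 + 14z^3 - 16z^2
  (-7z)(4z^2 + 7z - 8) = -28z^3 - 49z^2 + 56z
  (-7)(4z^2 + 7z - 8) = -28z^2 - 49z + 56
Sum: -12z^5 - 13z^4 + 10z^3 - 93z^2 + 7z + 56


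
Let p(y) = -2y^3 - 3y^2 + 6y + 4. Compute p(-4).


Using direct substitution:
  -2 * (-4)^3 = 128
  -3 * (-4)^2 = -48
  6 * (-4)^1 = -24
  constant: 4
Sum = 128 - 48 - 24 + 4 = 60


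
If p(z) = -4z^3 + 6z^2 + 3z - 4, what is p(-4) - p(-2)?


p(-4) = 336
p(-2) = 46
p(-4) - p(-2) = 336 - 46 = 290


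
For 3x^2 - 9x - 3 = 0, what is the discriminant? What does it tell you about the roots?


D = b^2 - 4ac = (-9)^2 - 4(3)(-3) = 81 + 36 = 117
Since D > 0: two distinct irrational roots


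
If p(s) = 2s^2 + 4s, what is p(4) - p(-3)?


p(4) = 48
p(-3) = 6
p(4) - p(-3) = 48 - 6 = 42


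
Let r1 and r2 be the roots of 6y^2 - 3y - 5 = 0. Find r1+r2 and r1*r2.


For ay^2+by+c=0: sum = -b/a, product = c/a.
a=6, b=-3, c=-5
Sum = -(-3)/6 = 1/2
Product = (-5)/6 = -5/6


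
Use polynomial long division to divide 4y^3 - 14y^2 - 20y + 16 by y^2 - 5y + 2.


(4y^3 - 14y^2 - 20y + 16) / (y^2 - 5y + 2)
Step 1: 4y * (y^2 - 5y + 2) = 4y^3 - 20y^2 + 8y; subtract.
Step 2: 6 * (y^2 - 5y + 2) = 6y^2 - 30y + 12; subtract.
Quotient: 4y + 6, Remainder: 2y + 4


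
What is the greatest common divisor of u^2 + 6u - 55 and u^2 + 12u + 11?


Factor each:
  u^2 + 6u - 55 = (u + 11)(u - 5)
  u^2 + 12u + 11 = (u + 11)(u + 1)
Common monic factor: u + 11


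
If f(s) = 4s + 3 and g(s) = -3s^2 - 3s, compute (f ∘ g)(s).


Substitute g(s) into f:
f(g(s)) = 4*(-3s^2 - 3s) + 3
Expand and combine: -12s^2 - 12s + 3


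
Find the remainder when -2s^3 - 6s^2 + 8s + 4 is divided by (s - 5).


By the Remainder Theorem, the remainder equals p(5):
  -2*(5)^3 = -250
  -6*(5)^2 = -150
  8*(5)^1 = 40
  constant: 4
Sum: -250 - 150 + 40 + 4 = -356


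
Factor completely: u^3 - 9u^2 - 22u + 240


Try integer roots (divisors of 240). u=-5: p(-5)=0.
Divide out (u + 5): quotient is u^2 - 14u + 48.
Factor the quadratic: (u - 8)(u - 6)
Result: (u + 5)(u - 8)(u - 6)


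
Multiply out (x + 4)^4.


Expand (x + 4)^4 by repeated multiplication:
  (x + 4)^2 = x^2 + 8x + 16
  (x + 4)^3 = x^3 + 12x^2 + 48x + 64
= x^4 + 16x^3 + 96x^2 + 256x + 256


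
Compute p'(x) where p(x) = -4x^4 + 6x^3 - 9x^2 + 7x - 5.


Apply the power rule term by term:
  d/dx(-4x^4) = -16x^3
  d/dx(6x^3) = 18x^2
  d/dx(-9x^2) = -18x
  d/dx(7x) = 7
  d/dx(-5) = 0
p'(x) = -16x^3 + 18x^2 - 18x + 7


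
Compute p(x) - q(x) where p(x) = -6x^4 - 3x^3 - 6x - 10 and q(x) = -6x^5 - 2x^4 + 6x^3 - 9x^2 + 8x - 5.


Distribute the minus sign:
  (-6x^4 - 3x^3 - 6x - 10)
- (-6x^5 - 2x^4 + 6x^3 - 9x^2 + 8x - 5)
Negate second polynomial: 6x^5 + 2x^4 - 6x^3 + 9x^2 - 8x + 5
Add: 6x^5 - 4x^4 - 9x^3 + 9x^2 - 14x - 5


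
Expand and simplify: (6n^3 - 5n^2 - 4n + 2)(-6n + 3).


Distribute each term of the first polynomial:
  (6n^3)(-6n + 3) = -36n^4 + 18n^3
  (-5n^2)(-6n + 3) = 30n^3 - 15n^2
  (-4n)(-6n + 3) = 24n^2 - 12n
  (2)(-6n + 3) = -12n + 6
Sum: -36n^4 + 48n^3 + 9n^2 - 24n + 6


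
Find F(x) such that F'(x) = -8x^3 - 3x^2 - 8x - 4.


Reverse power rule on each term:
  ∫ -8x^3 dx = -2x^4
  ∫ -3x^2 dx = -x^3
  ∫ -8x dx = -4x^2
  ∫ -4 dx = -4x
F(x) = -2x^4 - x^3 - 4x^2 - 4x + C


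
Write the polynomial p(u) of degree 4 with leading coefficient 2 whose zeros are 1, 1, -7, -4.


p(u) = 2(u - 1)(u - 1)(u + 7)(u + 4)
Expand: 2u^4 + 18u^3 + 14u^2 - 90u + 56


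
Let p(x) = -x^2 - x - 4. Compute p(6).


Using direct substitution:
  -1 * (6)^2 = -36
  -1 * (6)^1 = -6
  constant: -4
Sum = -36 - 6 - 4 = -46


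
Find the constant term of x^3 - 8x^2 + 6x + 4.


Read off the constant term: 4


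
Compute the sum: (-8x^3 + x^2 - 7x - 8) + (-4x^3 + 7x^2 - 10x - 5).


Align terms by degree and add:
  -8x^3 + x^2 - 7x - 8
  -4x^3 + 7x^2 - 10x - 5
= -12x^3 + 8x^2 - 17x - 13


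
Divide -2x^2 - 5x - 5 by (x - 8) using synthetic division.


Synthetic division with c = 8. Coefficients: -2, -5, -5
Bring down -2.
  -2 * 8 = -16; -16 - 5 = -21
  -21 * 8 = -168; -168 - 5 = -173
Quotient: -2x - 21, Remainder: -173


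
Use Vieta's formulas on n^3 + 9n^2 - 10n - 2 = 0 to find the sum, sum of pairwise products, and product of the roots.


Monic cubic n^3+bn^2+cn+d=0: sum=-b, pairwise sum=c, product=-d.
b=9, c=-10, d=-2
r1+r2+r3 = -9
r1r2+r1r3+r2r3 = -10
r1r2r3 = 2


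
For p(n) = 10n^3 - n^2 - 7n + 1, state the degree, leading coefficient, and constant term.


Highest power of n is 3, with coefficient 10. Constant term is 1.
Degree = 3, leading coefficient = 10, constant term = 1


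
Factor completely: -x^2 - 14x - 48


Roots satisfy r1 + r2 = -b/a = -14 and r1*r2 = c/a = 48.
So r1 = -8, r2 = -6.
-x^2 - 14x - 48 = -(x - r1)(x - r2) = -(x + 8)(x + 6)


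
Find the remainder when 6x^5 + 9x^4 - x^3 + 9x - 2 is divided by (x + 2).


By the Remainder Theorem, the remainder equals p(-2):
  6*(-2)^5 = -192
  9*(-2)^4 = 144
  -1*(-2)^3 = 8
  0*(-2)^2 = 0
  9*(-2)^1 = -18
  constant: -2
Sum: -192 + 144 + 8 + 0 - 18 - 2 = -60


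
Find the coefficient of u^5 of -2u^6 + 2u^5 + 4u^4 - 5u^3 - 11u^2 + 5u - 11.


Read off the coefficient of u^5: 2


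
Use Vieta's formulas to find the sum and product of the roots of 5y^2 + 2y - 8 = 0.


For ay^2+by+c=0: sum = -b/a, product = c/a.
a=5, b=2, c=-8
Sum = -(2)/5 = -2/5
Product = (-8)/5 = -8/5


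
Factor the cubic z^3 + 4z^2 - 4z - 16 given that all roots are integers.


Try integer roots (divisors of -16). z=-4: p(-4)=0.
Divide out (z + 4): quotient is z^2 - 4.
Factor the quadratic: (z - 2)(z + 2)
Result: (z + 4)(z - 2)(z + 2)


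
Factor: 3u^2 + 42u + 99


Roots satisfy r1 + r2 = -b/a = -14 and r1*r2 = c/a = 33.
So r1 = -3, r2 = -11.
3u^2 + 42u + 99 = 3(u - r1)(u - r2) = 3(u + 3)(u + 11)


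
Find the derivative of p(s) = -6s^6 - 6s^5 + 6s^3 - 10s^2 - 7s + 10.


Apply the power rule term by term:
  d/ds(-6s^6) = -36s^5
  d/ds(-6s^5) = -30s^4
  d/ds(6s^3) = 18s^2
  d/ds(-10s^2) = -20s
  d/ds(-7s) = -7
  d/ds(10) = 0
p'(s) = -36s^5 - 30s^4 + 18s^2 - 20s - 7


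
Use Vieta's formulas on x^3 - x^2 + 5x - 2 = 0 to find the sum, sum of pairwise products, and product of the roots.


Monic cubic x^3+bx^2+cx+d=0: sum=-b, pairwise sum=c, product=-d.
b=-1, c=5, d=-2
r1+r2+r3 = 1
r1r2+r1r3+r2r3 = 5
r1r2r3 = 2


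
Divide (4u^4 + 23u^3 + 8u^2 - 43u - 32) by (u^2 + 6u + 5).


(4u^4 + 23u^3 + 8u^2 - 43u - 32) / (u^2 + 6u + 5)
Step 1: 4u^2 * (u^2 + 6u + 5) = 4u^4 + 24u^3 + 20u^2; subtract.
Step 2: -u * (u^2 + 6u + 5) = -u^3 - 6u^2 - 5u; subtract.
Step 3: -6 * (u^2 + 6u + 5) = -6u^2 - 36u - 30; subtract.
Quotient: 4u^2 - u - 6, Remainder: -2u - 2


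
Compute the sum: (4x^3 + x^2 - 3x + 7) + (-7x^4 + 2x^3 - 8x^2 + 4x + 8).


Align terms by degree and add:
  4x^3 + x^2 - 3x + 7
  -7x^4 + 2x^3 - 8x^2 + 4x + 8
= -7x^4 + 6x^3 - 7x^2 + x + 15


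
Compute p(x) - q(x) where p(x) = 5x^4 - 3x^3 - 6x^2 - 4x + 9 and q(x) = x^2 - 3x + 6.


Distribute the minus sign:
  (5x^4 - 3x^3 - 6x^2 - 4x + 9)
- (x^2 - 3x + 6)
Negate second polynomial: -x^2 + 3x - 6
Add: 5x^4 - 3x^3 - 7x^2 - x + 3


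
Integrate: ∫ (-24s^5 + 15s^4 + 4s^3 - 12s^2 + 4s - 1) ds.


Reverse power rule on each term:
  ∫ -24s^5 ds = -4s^6
  ∫ 15s^4 ds = 3s^5
  ∫ 4s^3 ds = s^4
  ∫ -12s^2 ds = -4s^3
  ∫ 4s ds = 2s^2
  ∫ -1 ds = -s
F(s) = -4s^6 + 3s^5 + s^4 - 4s^3 + 2s^2 - s + C


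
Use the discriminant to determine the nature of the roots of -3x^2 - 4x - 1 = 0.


D = b^2 - 4ac = (-4)^2 - 4(-3)(-1) = 16 - 12 = 4
Since D > 0: two distinct rational roots


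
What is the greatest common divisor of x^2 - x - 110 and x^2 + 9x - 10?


Factor each:
  x^2 - x - 110 = (x + 10)(x - 11)
  x^2 + 9x - 10 = (x + 10)(x - 1)
Common monic factor: x + 10


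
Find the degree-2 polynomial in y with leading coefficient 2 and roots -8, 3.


p(y) = 2(y + 8)(y - 3)
Expand: 2y^2 + 10y - 48


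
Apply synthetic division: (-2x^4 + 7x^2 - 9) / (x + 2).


Synthetic division with c = -2. Coefficients: -2, 0, 7, 0, -9
Bring down -2.
  -2 * -2 = 4; 4 + 0 = 4
  4 * -2 = -8; -8 + 7 = -1
  -1 * -2 = 2; 2 + 0 = 2
  2 * -2 = -4; -4 - 9 = -13
Quotient: -2x^3 + 4x^2 - x + 2, Remainder: -13


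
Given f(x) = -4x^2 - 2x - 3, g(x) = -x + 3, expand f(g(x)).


Substitute g(x) into f:
f(g(x)) = -4*(-x + 3)^2 + (-2)*(-x + 3) + (-3)
(-x + 3)^2 = x^2 - 6x + 9
Expand and combine: -4x^2 + 26x - 45


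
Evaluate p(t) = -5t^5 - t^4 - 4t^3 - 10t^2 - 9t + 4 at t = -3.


Using direct substitution:
  -5 * (-3)^5 = 1215
  -1 * (-3)^4 = -81
  -4 * (-3)^3 = 108
  -10 * (-3)^2 = -90
  -9 * (-3)^1 = 27
  constant: 4
Sum = 1215 - 81 + 108 - 90 + 27 + 4 = 1183


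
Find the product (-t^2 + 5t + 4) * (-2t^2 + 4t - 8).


Distribute each term of the first polynomial:
  (-t^2)(-2t^2 + 4t - 8) = 2t^4 - 4t^3 + 8t^2
  (5t)(-2t^2 + 4t - 8) = -10t^3 + 20t^2 - 40t
  (4)(-2t^2 + 4t - 8) = -8t^2 + 16t - 32
Sum: 2t^4 - 14t^3 + 20t^2 - 24t - 32


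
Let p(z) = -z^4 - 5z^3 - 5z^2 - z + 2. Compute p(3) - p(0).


p(3) = -262
p(0) = 2
p(3) - p(0) = -262 - 2 = -264


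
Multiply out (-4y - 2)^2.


Expand (-4y - 2)^2 by repeated multiplication:
= 16y^2 + 16y + 4


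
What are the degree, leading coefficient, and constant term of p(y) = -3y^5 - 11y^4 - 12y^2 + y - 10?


Highest power of y is 5, with coefficient -3. Constant term is -10.
Degree = 5, leading coefficient = -3, constant term = -10


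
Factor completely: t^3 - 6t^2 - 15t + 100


Try integer roots (divisors of 100). t=5: p(5)=0.
Divide out (t - 5): quotient is t^2 - t - 20.
Factor the quadratic: (t + 4)(t - 5)
Result: (t - 5)(t + 4)(t - 5)


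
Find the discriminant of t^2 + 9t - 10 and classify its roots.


D = b^2 - 4ac = (9)^2 - 4(1)(-10) = 81 + 40 = 121
Since D > 0: two distinct rational roots


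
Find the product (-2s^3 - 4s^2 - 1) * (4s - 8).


Distribute each term of the first polynomial:
  (-2s^3)(4s - 8) = -8s^4 + 16s^3
  (-4s^2)(4s - 8) = -16s^3 + 32s^2
  (-1)(4s - 8) = -4s + 8
Sum: -8s^4 + 32s^2 - 4s + 8


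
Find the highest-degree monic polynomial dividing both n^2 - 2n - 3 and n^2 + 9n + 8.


Factor each:
  n^2 - 2n - 3 = (n + 1)(n - 3)
  n^2 + 9n + 8 = (n + 1)(n + 8)
Common monic factor: n + 1


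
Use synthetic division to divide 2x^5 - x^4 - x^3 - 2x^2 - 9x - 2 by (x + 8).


Synthetic division with c = -8. Coefficients: 2, -1, -1, -2, -9, -2
Bring down 2.
  2 * -8 = -16; -16 - 1 = -17
  -17 * -8 = 136; 136 - 1 = 135
  135 * -8 = -1080; -1080 - 2 = -1082
  -1082 * -8 = 8656; 8656 - 9 = 8647
  8647 * -8 = -69176; -69176 - 2 = -69178
Quotient: 2x^4 - 17x^3 + 135x^2 - 1082x + 8647, Remainder: -69178


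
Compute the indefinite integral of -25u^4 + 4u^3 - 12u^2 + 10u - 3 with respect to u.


Reverse power rule on each term:
  ∫ -25u^4 du = -5u^5
  ∫ 4u^3 du = u^4
  ∫ -12u^2 du = -4u^3
  ∫ 10u du = 5u^2
  ∫ -3 du = -3u
F(u) = -5u^5 + u^4 - 4u^3 + 5u^2 - 3u + C


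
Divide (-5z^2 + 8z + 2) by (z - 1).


(-5z^2 + 8z + 2) / (z - 1)
Step 1: -5z * (z - 1) = -5z^2 + 5z; subtract.
Step 2: 3 * (z - 1) = 3z - 3; subtract.
Quotient: -5z + 3, Remainder: 5


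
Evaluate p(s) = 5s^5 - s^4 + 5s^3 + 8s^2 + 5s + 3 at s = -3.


Using direct substitution:
  5 * (-3)^5 = -1215
  -1 * (-3)^4 = -81
  5 * (-3)^3 = -135
  8 * (-3)^2 = 72
  5 * (-3)^1 = -15
  constant: 3
Sum = -1215 - 81 - 135 + 72 - 15 + 3 = -1371


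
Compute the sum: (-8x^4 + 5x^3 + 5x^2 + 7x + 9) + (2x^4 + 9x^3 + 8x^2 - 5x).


Align terms by degree and add:
  -8x^4 + 5x^3 + 5x^2 + 7x + 9
+ 2x^4 + 9x^3 + 8x^2 - 5x
= -6x^4 + 14x^3 + 13x^2 + 2x + 9


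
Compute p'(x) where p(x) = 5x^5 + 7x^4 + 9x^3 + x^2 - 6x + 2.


Apply the power rule term by term:
  d/dx(5x^5) = 25x^4
  d/dx(7x^4) = 28x^3
  d/dx(9x^3) = 27x^2
  d/dx(x^2) = 2x
  d/dx(-6x) = -6
  d/dx(2) = 0
p'(x) = 25x^4 + 28x^3 + 27x^2 + 2x - 6


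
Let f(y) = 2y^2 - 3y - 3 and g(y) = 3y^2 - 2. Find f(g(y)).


Substitute g(y) into f:
f(g(y)) = 2*(3y^2 - 2)^2 + (-3)*(3y^2 - 2) + (-3)
(3y^2 - 2)^2 = 9y^4 - 12y^2 + 4
Expand and combine: 18y^4 - 33y^2 + 11


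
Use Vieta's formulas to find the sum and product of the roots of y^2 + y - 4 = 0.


For ay^2+by+c=0: sum = -b/a, product = c/a.
a=1, b=1, c=-4
Sum = -(1)/1 = -1
Product = (-4)/1 = -4


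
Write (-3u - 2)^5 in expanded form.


Expand (-3u - 2)^5 by repeated multiplication:
  (-3u - 2)^2 = 9u^2 + 12u + 4
  (-3u - 2)^3 = -27u^3 - 54u^2 - 36u - 8
  (-3u - 2)^4 = 81u^4 + 216u^3 + 216u^2 + 96u + 16
= -243u^5 - 810u^4 - 1080u^3 - 720u^2 - 240u - 32


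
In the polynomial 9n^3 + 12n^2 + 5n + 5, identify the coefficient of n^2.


Read off the coefficient of n^2: 12


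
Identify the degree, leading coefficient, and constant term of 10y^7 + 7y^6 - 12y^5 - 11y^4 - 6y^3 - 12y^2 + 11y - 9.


Highest power of y is 7, with coefficient 10. Constant term is -9.
Degree = 7, leading coefficient = 10, constant term = -9


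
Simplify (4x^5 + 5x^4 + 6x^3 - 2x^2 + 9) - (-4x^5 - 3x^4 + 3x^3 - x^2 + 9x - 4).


Distribute the minus sign:
  (4x^5 + 5x^4 + 6x^3 - 2x^2 + 9)
- (-4x^5 - 3x^4 + 3x^3 - x^2 + 9x - 4)
Negate second polynomial: 4x^5 + 3x^4 - 3x^3 + x^2 - 9x + 4
Add: 8x^5 + 8x^4 + 3x^3 - x^2 - 9x + 13


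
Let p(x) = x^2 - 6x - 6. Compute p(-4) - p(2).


p(-4) = 34
p(2) = -14
p(-4) - p(2) = 34 + 14 = 48


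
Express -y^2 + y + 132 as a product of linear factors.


Roots satisfy r1 + r2 = -b/a = 1 and r1*r2 = c/a = -132.
So r1 = 12, r2 = -11.
-y^2 + y + 132 = -(y - r1)(y - r2) = -(y - 12)(y + 11)


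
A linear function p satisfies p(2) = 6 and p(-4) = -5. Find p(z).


p(z) = mz + b. Using p(2)=6, p(-4)=-5:
m = (6 + 5)/(2 + 4) = 11/6 = 11/6
b = 6 - m*(2) = 6 - 11/3 = 7/3
p(z) = (11/6)z + (7/3)


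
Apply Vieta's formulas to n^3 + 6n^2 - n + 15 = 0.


Monic cubic n^3+bn^2+cn+d=0: sum=-b, pairwise sum=c, product=-d.
b=6, c=-1, d=15
r1+r2+r3 = -6
r1r2+r1r3+r2r3 = -1
r1r2r3 = -15


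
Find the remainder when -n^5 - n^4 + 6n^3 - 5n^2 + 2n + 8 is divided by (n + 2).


By the Remainder Theorem, the remainder equals p(-2):
  -1*(-2)^5 = 32
  -1*(-2)^4 = -16
  6*(-2)^3 = -48
  -5*(-2)^2 = -20
  2*(-2)^1 = -4
  constant: 8
Sum: 32 - 16 - 48 - 20 - 4 + 8 = -48


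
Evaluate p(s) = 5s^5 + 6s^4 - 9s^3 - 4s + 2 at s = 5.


Using direct substitution:
  5 * (5)^5 = 15625
  6 * (5)^4 = 3750
  -9 * (5)^3 = -1125
  0 * (5)^2 = 0
  -4 * (5)^1 = -20
  constant: 2
Sum = 15625 + 3750 - 1125 + 0 - 20 + 2 = 18232


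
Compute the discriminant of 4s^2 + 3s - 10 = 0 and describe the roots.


D = b^2 - 4ac = (3)^2 - 4(4)(-10) = 9 + 160 = 169
Since D > 0: two distinct rational roots


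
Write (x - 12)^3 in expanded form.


Expand (x - 12)^3 by repeated multiplication:
  (x - 12)^2 = x^2 - 24x + 144
= x^3 - 36x^2 + 432x - 1728


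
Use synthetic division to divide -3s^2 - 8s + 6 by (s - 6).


Synthetic division with c = 6. Coefficients: -3, -8, 6
Bring down -3.
  -3 * 6 = -18; -18 - 8 = -26
  -26 * 6 = -156; -156 + 6 = -150
Quotient: -3s - 26, Remainder: -150


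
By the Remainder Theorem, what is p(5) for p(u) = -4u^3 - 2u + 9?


By the Remainder Theorem, the remainder equals p(5):
  -4*(5)^3 = -500
  0*(5)^2 = 0
  -2*(5)^1 = -10
  constant: 9
Sum: -500 + 0 - 10 + 9 = -501


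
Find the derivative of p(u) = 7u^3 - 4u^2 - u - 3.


Apply the power rule term by term:
  d/du(7u^3) = 21u^2
  d/du(-4u^2) = -8u
  d/du(-u) = -1
  d/du(-3) = 0
p'(u) = 21u^2 - 8u - 1


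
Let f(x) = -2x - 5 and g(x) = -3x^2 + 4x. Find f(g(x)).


Substitute g(x) into f:
f(g(x)) = -2*(-3x^2 + 4x) + (-5)
Expand and combine: 6x^2 - 8x - 5


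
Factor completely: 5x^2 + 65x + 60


Roots satisfy r1 + r2 = -b/a = -13 and r1*r2 = c/a = 12.
So r1 = -12, r2 = -1.
5x^2 + 65x + 60 = 5(x - r1)(x - r2) = 5(x + 12)(x + 1)


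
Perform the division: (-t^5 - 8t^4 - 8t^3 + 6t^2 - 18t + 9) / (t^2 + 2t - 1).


(-t^5 - 8t^4 - 8t^3 + 6t^2 - 18t + 9) / (t^2 + 2t - 1)
Step 1: -t^3 * (t^2 + 2t - 1) = -t^5 - 2t^4 + t^3; subtract.
Step 2: -6t^2 * (t^2 + 2t - 1) = -6t^4 - 12t^3 + 6t^2; subtract.
Step 3: 3t * (t^2 + 2t - 1) = 3t^3 + 6t^2 - 3t; subtract.
Step 4: -6 * (t^2 + 2t - 1) = -6t^2 - 12t + 6; subtract.
Quotient: -t^3 - 6t^2 + 3t - 6, Remainder: -3t + 3


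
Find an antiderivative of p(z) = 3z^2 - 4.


Reverse power rule on each term:
  ∫ 3z^2 dz = z^3
  ∫ -4 dz = -4z
F(z) = z^3 - 4z + C


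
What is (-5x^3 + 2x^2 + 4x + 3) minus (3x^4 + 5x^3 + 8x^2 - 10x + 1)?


Distribute the minus sign:
  (-5x^3 + 2x^2 + 4x + 3)
- (3x^4 + 5x^3 + 8x^2 - 10x + 1)
Negate second polynomial: -3x^4 - 5x^3 - 8x^2 + 10x - 1
Add: -3x^4 - 10x^3 - 6x^2 + 14x + 2


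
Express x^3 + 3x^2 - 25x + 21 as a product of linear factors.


Try integer roots (divisors of 21). x=1: p(1)=0.
Divide out (x - 1): quotient is x^2 + 4x - 21.
Factor the quadratic: (x - 3)(x + 7)
Result: (x - 1)(x - 3)(x + 7)


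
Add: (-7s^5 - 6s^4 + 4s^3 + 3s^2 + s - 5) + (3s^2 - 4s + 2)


Align terms by degree and add:
  -7s^5 - 6s^4 + 4s^3 + 3s^2 + s - 5
+ 3s^2 - 4s + 2
= -7s^5 - 6s^4 + 4s^3 + 6s^2 - 3s - 3


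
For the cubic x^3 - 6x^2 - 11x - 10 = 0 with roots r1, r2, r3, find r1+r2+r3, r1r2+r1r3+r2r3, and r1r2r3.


Monic cubic x^3+bx^2+cx+d=0: sum=-b, pairwise sum=c, product=-d.
b=-6, c=-11, d=-10
r1+r2+r3 = 6
r1r2+r1r3+r2r3 = -11
r1r2r3 = 10


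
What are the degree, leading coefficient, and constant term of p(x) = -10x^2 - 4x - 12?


Highest power of x is 2, with coefficient -10. Constant term is -12.
Degree = 2, leading coefficient = -10, constant term = -12


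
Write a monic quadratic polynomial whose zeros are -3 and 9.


p(x) = (x + 3)(x - 9)
Expand: x^2 - 6x - 27


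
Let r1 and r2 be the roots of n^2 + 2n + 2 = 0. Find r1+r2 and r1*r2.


For an^2+bn+c=0: sum = -b/a, product = c/a.
a=1, b=2, c=2
Sum = -(2)/1 = -2
Product = (2)/1 = 2


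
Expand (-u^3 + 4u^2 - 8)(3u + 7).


Distribute each term of the first polynomial:
  (-u^3)(3u + 7) = -3u^4 - 7u^3
  (4u^2)(3u + 7) = 12u^3 + 28u^2
  (-8)(3u + 7) = -24u - 56
Sum: -3u^4 + 5u^3 + 28u^2 - 24u - 56


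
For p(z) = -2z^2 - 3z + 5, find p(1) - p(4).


p(1) = 0
p(4) = -39
p(1) - p(4) = 0 + 39 = 39


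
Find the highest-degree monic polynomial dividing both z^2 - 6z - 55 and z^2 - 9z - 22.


Factor each:
  z^2 - 6z - 55 = (z - 11)(z + 5)
  z^2 - 9z - 22 = (z - 11)(z + 2)
Common monic factor: z - 11


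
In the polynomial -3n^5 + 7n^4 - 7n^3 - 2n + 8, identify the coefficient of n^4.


Read off the coefficient of n^4: 7


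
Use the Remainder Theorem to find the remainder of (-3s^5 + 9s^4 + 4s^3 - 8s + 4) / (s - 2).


By the Remainder Theorem, the remainder equals p(2):
  -3*(2)^5 = -96
  9*(2)^4 = 144
  4*(2)^3 = 32
  0*(2)^2 = 0
  -8*(2)^1 = -16
  constant: 4
Sum: -96 + 144 + 32 + 0 - 16 + 4 = 68


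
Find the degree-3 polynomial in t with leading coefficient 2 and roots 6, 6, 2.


p(t) = 2(t - 6)(t - 6)(t - 2)
Expand: 2t^3 - 28t^2 + 120t - 144


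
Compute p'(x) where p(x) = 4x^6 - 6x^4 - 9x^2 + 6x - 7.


Apply the power rule term by term:
  d/dx(4x^6) = 24x^5
  d/dx(-6x^4) = -24x^3
  d/dx(-9x^2) = -18x
  d/dx(6x) = 6
  d/dx(-7) = 0
p'(x) = 24x^5 - 24x^3 - 18x + 6


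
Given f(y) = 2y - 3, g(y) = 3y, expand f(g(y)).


Substitute g(y) into f:
f(g(y)) = 2*(3y) + (-3)
Expand and combine: 6y - 3


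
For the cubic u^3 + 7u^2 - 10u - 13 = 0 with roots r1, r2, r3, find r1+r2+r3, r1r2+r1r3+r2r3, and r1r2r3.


Monic cubic u^3+bu^2+cu+d=0: sum=-b, pairwise sum=c, product=-d.
b=7, c=-10, d=-13
r1+r2+r3 = -7
r1r2+r1r3+r2r3 = -10
r1r2r3 = 13


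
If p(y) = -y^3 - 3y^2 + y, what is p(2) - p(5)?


p(2) = -18
p(5) = -195
p(2) - p(5) = -18 + 195 = 177


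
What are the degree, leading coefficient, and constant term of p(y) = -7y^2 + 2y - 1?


Highest power of y is 2, with coefficient -7. Constant term is -1.
Degree = 2, leading coefficient = -7, constant term = -1


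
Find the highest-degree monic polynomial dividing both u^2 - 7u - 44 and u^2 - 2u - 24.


Factor each:
  u^2 - 7u - 44 = (u + 4)(u - 11)
  u^2 - 2u - 24 = (u + 4)(u - 6)
Common monic factor: u + 4


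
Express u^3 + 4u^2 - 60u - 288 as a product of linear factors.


Try integer roots (divisors of -288). u=8: p(8)=0.
Divide out (u - 8): quotient is u^2 + 12u + 36.
Factor the quadratic: (u + 6)(u + 6)
Result: (u - 8)(u + 6)(u + 6)


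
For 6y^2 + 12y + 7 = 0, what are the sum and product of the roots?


For ay^2+by+c=0: sum = -b/a, product = c/a.
a=6, b=12, c=7
Sum = -(12)/6 = -2
Product = (7)/6 = 7/6


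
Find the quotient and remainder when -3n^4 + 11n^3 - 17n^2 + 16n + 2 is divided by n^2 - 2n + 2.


(-3n^4 + 11n^3 - 17n^2 + 16n + 2) / (n^2 - 2n + 2)
Step 1: -3n^2 * (n^2 - 2n + 2) = -3n^4 + 6n^3 - 6n^2; subtract.
Step 2: 5n * (n^2 - 2n + 2) = 5n^3 - 10n^2 + 10n; subtract.
Step 3: -1 * (n^2 - 2n + 2) = -n^2 + 2n - 2; subtract.
Quotient: -3n^2 + 5n - 1, Remainder: 4n + 4


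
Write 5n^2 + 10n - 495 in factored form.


Roots satisfy r1 + r2 = -b/a = -2 and r1*r2 = c/a = -99.
So r1 = 9, r2 = -11.
5n^2 + 10n - 495 = 5(n - r1)(n - r2) = 5(n - 9)(n + 11)


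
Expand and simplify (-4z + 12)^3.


Expand (-4z + 12)^3 by repeated multiplication:
  (-4z + 12)^2 = 16z^2 - 96z + 144
= -64z^3 + 576z^2 - 1728z + 1728


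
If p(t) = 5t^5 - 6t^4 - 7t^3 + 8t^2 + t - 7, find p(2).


Using direct substitution:
  5 * (2)^5 = 160
  -6 * (2)^4 = -96
  -7 * (2)^3 = -56
  8 * (2)^2 = 32
  1 * (2)^1 = 2
  constant: -7
Sum = 160 - 96 - 56 + 32 + 2 - 7 = 35


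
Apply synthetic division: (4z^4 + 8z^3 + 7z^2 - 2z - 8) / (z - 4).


Synthetic division with c = 4. Coefficients: 4, 8, 7, -2, -8
Bring down 4.
  4 * 4 = 16; 16 + 8 = 24
  24 * 4 = 96; 96 + 7 = 103
  103 * 4 = 412; 412 - 2 = 410
  410 * 4 = 1640; 1640 - 8 = 1632
Quotient: 4z^3 + 24z^2 + 103z + 410, Remainder: 1632


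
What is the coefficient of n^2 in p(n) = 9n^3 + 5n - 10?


Read off the coefficient of n^2: 0


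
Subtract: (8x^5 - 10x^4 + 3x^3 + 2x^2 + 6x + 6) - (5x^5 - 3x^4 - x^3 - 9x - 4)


Distribute the minus sign:
  (8x^5 - 10x^4 + 3x^3 + 2x^2 + 6x + 6)
- (5x^5 - 3x^4 - x^3 - 9x - 4)
Negate second polynomial: -5x^5 + 3x^4 + x^3 + 9x + 4
Add: 3x^5 - 7x^4 + 4x^3 + 2x^2 + 15x + 10


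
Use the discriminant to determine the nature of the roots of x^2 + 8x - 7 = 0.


D = b^2 - 4ac = (8)^2 - 4(1)(-7) = 64 + 28 = 92
Since D > 0: two distinct irrational roots


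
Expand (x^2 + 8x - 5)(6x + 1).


Distribute each term of the first polynomial:
  (x^2)(6x + 1) = 6x^3 + x^2
  (8x)(6x + 1) = 48x^2 + 8x
  (-5)(6x + 1) = -30x - 5
Sum: 6x^3 + 49x^2 - 22x - 5


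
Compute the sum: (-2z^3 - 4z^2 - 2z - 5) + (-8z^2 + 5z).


Align terms by degree and add:
  -2z^3 - 4z^2 - 2z - 5
  -8z^2 + 5z
= -2z^3 - 12z^2 + 3z - 5


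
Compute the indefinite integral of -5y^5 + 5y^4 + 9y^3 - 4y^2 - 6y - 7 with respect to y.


Reverse power rule on each term:
  ∫ -5y^5 dy = -(5/6)y^6
  ∫ 5y^4 dy = y^5
  ∫ 9y^3 dy = (9/4)y^4
  ∫ -4y^2 dy = -(4/3)y^3
  ∫ -6y dy = -3y^2
  ∫ -7 dy = -7y
F(y) = -(5/6)y^6 + y^5 + (9/4)y^4 - (4/3)y^3 - 3y^2 - 7y + C


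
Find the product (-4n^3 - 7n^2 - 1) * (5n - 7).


Distribute each term of the first polynomial:
  (-4n^3)(5n - 7) = -20n^4 + 28n^3
  (-7n^2)(5n - 7) = -35n^3 + 49n^2
  (-1)(5n - 7) = -5n + 7
Sum: -20n^4 - 7n^3 + 49n^2 - 5n + 7


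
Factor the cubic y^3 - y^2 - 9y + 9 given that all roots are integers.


Try integer roots (divisors of 9). y=-3: p(-3)=0.
Divide out (y + 3): quotient is y^2 - 4y + 3.
Factor the quadratic: (y - 3)(y - 1)
Result: (y + 3)(y - 3)(y - 1)


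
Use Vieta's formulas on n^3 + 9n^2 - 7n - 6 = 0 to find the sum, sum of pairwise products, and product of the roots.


Monic cubic n^3+bn^2+cn+d=0: sum=-b, pairwise sum=c, product=-d.
b=9, c=-7, d=-6
r1+r2+r3 = -9
r1r2+r1r3+r2r3 = -7
r1r2r3 = 6


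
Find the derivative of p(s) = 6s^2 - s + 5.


Apply the power rule term by term:
  d/ds(6s^2) = 12s
  d/ds(-s) = -1
  d/ds(5) = 0
p'(s) = 12s - 1


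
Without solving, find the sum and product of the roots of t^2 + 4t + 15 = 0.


For at^2+bt+c=0: sum = -b/a, product = c/a.
a=1, b=4, c=15
Sum = -(4)/1 = -4
Product = (15)/1 = 15


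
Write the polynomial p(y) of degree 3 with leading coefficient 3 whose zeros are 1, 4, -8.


p(y) = 3(y - 1)(y - 4)(y + 8)
Expand: 3y^3 + 9y^2 - 108y + 96


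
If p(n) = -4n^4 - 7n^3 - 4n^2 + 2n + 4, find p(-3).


Using direct substitution:
  -4 * (-3)^4 = -324
  -7 * (-3)^3 = 189
  -4 * (-3)^2 = -36
  2 * (-3)^1 = -6
  constant: 4
Sum = -324 + 189 - 36 - 6 + 4 = -173


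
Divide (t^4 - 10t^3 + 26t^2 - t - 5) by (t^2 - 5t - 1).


(t^4 - 10t^3 + 26t^2 - t - 5) / (t^2 - 5t - 1)
Step 1: t^2 * (t^2 - 5t - 1) = t^4 - 5t^3 - t^2; subtract.
Step 2: -5t * (t^2 - 5t - 1) = -5t^3 + 25t^2 + 5t; subtract.
Step 3: 2 * (t^2 - 5t - 1) = 2t^2 - 10t - 2; subtract.
Quotient: t^2 - 5t + 2, Remainder: 4t - 3


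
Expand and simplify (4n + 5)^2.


Expand (4n + 5)^2 by repeated multiplication:
= 16n^2 + 40n + 25


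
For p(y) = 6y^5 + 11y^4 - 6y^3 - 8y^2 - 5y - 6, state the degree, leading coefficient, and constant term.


Highest power of y is 5, with coefficient 6. Constant term is -6.
Degree = 5, leading coefficient = 6, constant term = -6


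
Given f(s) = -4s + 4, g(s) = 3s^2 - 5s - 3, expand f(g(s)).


Substitute g(s) into f:
f(g(s)) = -4*(3s^2 - 5s - 3) + 4
Expand and combine: -12s^2 + 20s + 16


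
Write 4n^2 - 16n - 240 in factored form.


Roots satisfy r1 + r2 = -b/a = 4 and r1*r2 = c/a = -60.
So r1 = 10, r2 = -6.
4n^2 - 16n - 240 = 4(n - r1)(n - r2) = 4(n - 10)(n + 6)


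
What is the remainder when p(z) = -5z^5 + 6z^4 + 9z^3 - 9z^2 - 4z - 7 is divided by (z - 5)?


By the Remainder Theorem, the remainder equals p(5):
  -5*(5)^5 = -15625
  6*(5)^4 = 3750
  9*(5)^3 = 1125
  -9*(5)^2 = -225
  -4*(5)^1 = -20
  constant: -7
Sum: -15625 + 3750 + 1125 - 225 - 20 - 7 = -11002


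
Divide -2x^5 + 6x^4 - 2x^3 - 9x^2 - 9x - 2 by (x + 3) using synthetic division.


Synthetic division with c = -3. Coefficients: -2, 6, -2, -9, -9, -2
Bring down -2.
  -2 * -3 = 6; 6 + 6 = 12
  12 * -3 = -36; -36 - 2 = -38
  -38 * -3 = 114; 114 - 9 = 105
  105 * -3 = -315; -315 - 9 = -324
  -324 * -3 = 972; 972 - 2 = 970
Quotient: -2x^4 + 12x^3 - 38x^2 + 105x - 324, Remainder: 970


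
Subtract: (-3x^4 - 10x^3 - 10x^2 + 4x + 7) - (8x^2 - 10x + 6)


Distribute the minus sign:
  (-3x^4 - 10x^3 - 10x^2 + 4x + 7)
- (8x^2 - 10x + 6)
Negate second polynomial: -8x^2 + 10x - 6
Add: -3x^4 - 10x^3 - 18x^2 + 14x + 1


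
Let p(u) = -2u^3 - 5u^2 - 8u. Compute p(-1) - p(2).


p(-1) = 5
p(2) = -52
p(-1) - p(2) = 5 + 52 = 57


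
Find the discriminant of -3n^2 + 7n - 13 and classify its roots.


D = b^2 - 4ac = (7)^2 - 4(-3)(-13) = 49 - 156 = -107
Since D < 0: two complex conjugate roots (no real roots)


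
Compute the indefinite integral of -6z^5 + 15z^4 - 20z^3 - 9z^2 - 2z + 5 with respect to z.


Reverse power rule on each term:
  ∫ -6z^5 dz = -z^6
  ∫ 15z^4 dz = 3z^5
  ∫ -20z^3 dz = -5z^4
  ∫ -9z^2 dz = -3z^3
  ∫ -2z dz = -z^2
  ∫ 5 dz = 5z
F(z) = -z^6 + 3z^5 - 5z^4 - 3z^3 - z^2 + 5z + C


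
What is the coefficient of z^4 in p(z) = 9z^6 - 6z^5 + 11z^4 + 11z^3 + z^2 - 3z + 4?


Read off the coefficient of z^4: 11


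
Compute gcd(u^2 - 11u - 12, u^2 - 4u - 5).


Factor each:
  u^2 - 11u - 12 = (u + 1)(u - 12)
  u^2 - 4u - 5 = (u + 1)(u - 5)
Common monic factor: u + 1


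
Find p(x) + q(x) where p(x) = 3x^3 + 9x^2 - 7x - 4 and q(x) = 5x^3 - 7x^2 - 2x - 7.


Align terms by degree and add:
  3x^3 + 9x^2 - 7x - 4
+ 5x^3 - 7x^2 - 2x - 7
= 8x^3 + 2x^2 - 9x - 11


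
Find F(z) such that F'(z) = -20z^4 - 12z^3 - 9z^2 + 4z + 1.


Reverse power rule on each term:
  ∫ -20z^4 dz = -4z^5
  ∫ -12z^3 dz = -3z^4
  ∫ -9z^2 dz = -3z^3
  ∫ 4z dz = 2z^2
  ∫ 1 dz = z
F(z) = -4z^5 - 3z^4 - 3z^3 + 2z^2 + z + C


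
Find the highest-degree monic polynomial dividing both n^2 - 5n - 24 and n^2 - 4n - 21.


Factor each:
  n^2 - 5n - 24 = (n + 3)(n - 8)
  n^2 - 4n - 21 = (n + 3)(n - 7)
Common monic factor: n + 3


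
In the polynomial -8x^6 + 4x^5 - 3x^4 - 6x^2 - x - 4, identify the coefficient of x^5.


Read off the coefficient of x^5: 4


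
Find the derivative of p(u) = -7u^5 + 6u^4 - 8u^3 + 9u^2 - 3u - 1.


Apply the power rule term by term:
  d/du(-7u^5) = -35u^4
  d/du(6u^4) = 24u^3
  d/du(-8u^3) = -24u^2
  d/du(9u^2) = 18u
  d/du(-3u) = -3
  d/du(-1) = 0
p'(u) = -35u^4 + 24u^3 - 24u^2 + 18u - 3


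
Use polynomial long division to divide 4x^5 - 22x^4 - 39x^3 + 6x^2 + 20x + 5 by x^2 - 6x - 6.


(4x^5 - 22x^4 - 39x^3 + 6x^2 + 20x + 5) / (x^2 - 6x - 6)
Step 1: 4x^3 * (x^2 - 6x - 6) = 4x^5 - 24x^4 - 24x^3; subtract.
Step 2: 2x^2 * (x^2 - 6x - 6) = 2x^4 - 12x^3 - 12x^2; subtract.
Step 3: -3x * (x^2 - 6x - 6) = -3x^3 + 18x^2 + 18x; subtract.
Step 4: 0 * (x^2 - 6x - 6) = 0; subtract.
Quotient: 4x^3 + 2x^2 - 3x, Remainder: 2x + 5


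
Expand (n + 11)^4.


Expand (n + 11)^4 by repeated multiplication:
  (n + 11)^2 = n^2 + 22n + 121
  (n + 11)^3 = n^3 + 33n^2 + 363n + 1331
= n^4 + 44n^3 + 726n^2 + 5324n + 14641


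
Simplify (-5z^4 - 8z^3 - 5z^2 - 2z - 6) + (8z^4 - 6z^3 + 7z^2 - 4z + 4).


Align terms by degree and add:
  -5z^4 - 8z^3 - 5z^2 - 2z - 6
+ 8z^4 - 6z^3 + 7z^2 - 4z + 4
= 3z^4 - 14z^3 + 2z^2 - 6z - 2


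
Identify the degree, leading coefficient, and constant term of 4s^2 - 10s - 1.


Highest power of s is 2, with coefficient 4. Constant term is -1.
Degree = 2, leading coefficient = 4, constant term = -1


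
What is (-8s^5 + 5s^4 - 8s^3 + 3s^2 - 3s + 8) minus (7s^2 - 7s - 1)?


Distribute the minus sign:
  (-8s^5 + 5s^4 - 8s^3 + 3s^2 - 3s + 8)
- (7s^2 - 7s - 1)
Negate second polynomial: -7s^2 + 7s + 1
Add: -8s^5 + 5s^4 - 8s^3 - 4s^2 + 4s + 9
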